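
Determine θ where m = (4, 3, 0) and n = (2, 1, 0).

m·n = 4·2 + 3·1 + 0·0 = 8 + 3 + 0 = 11
|m| = √(4² + 3² + 0²) = √25 ≈ 5
|n| = √(2² + 1² + 0²) = √5 ≈ 2.236
cos θ = (m·n)/(|m||n|) = 11/(5·2.236) ≈ 0.9839
θ = arccos(0.9839) ≈ 10.3°

10.3°


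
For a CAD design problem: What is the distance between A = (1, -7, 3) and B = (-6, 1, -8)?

d = √[(x₂-x₁)² + (y₂-y₁)² + (z₂-z₁)²]
  = √[(-7)² + 8² + (-11)²]
  = √[49 + 64 + 121]
  = √234
  ≈ 15.3

15.3


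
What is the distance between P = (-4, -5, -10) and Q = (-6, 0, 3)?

d = √[(x₂-x₁)² + (y₂-y₁)² + (z₂-z₁)²]
  = √[(-2)² + 5² + 13²]
  = √[4 + 25 + 169]
  = √198
  ≈ 14.07

14.07


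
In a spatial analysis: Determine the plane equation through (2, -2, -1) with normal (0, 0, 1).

The plane through P with normal n = (a, b, c) satisfies n·(r - P) = 0,
i.e. ax + by + cz = a·x₀ + b·y₀ + c·z₀.
d = 0·2 + 0·(-2) + 1·(-1)
  = 0 + 0 - 1
  = -1
Equation: z = -1

z = -1


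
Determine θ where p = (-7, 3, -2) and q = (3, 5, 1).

p·q = (-7)·3 + 3·5 + (-2)·1 = -21 + 15 - 2 = -8
|p| = √((-7)² + 3² + (-2)²) = √62 ≈ 7.874
|q| = √(3² + 5² + 1²) = √35 ≈ 5.916
cos θ = (p·q)/(|p||q|) = -8/(7.874·5.916) ≈ -0.1717
θ = arccos(-0.1717) ≈ 99.89°

99.89°


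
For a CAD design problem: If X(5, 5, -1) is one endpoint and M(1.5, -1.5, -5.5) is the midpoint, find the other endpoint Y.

Y = 2M - X
  = (2·1.5 - 5, 2·(-1.5) - 5, 2·(-5.5) - (-1))
  = (3 - 5, -3 - 5, -11 + 1)
  = (-2, -8, -10)

(-2, -8, -10)


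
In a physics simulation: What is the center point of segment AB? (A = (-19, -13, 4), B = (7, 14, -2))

M = ((x₁+x₂)/2, (y₁+y₂)/2, (z₁+z₂)/2)
  = ((-19 + 7)/2, (-13 + 14)/2, (4 - 2)/2)
  = (-12/2, 1/2, 2/2)
  = (-6, 0.5, 1)

(-6, 0.5, 1)


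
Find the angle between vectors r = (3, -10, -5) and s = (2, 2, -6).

r·s = 3·2 + (-10)·2 + (-5)·(-6) = 6 - 20 + 30 = 16
|r| = √(3² + (-10)² + (-5)²) = √134 ≈ 11.58
|s| = √(2² + 2² + (-6)²) = √44 ≈ 6.633
cos θ = (r·s)/(|r||s|) = 16/(11.58·6.633) ≈ 0.2084
θ = arccos(0.2084) ≈ 77.97°

77.97°


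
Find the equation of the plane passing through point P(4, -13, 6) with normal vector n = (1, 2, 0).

The plane through P with normal n = (a, b, c) satisfies n·(r - P) = 0,
i.e. ax + by + cz = a·x₀ + b·y₀ + c·z₀.
d = 1·4 + 2·(-13) + 0·6
  = 4 - 26 + 0
  = -22
Equation: x + 2y = -22

x + 2y = -22


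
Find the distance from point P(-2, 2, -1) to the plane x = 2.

distance = |a·x₀ + b·y₀ + c·z₀ - d| / √(a² + b² + c²)
  = |1·(-2) + 0·2 + 0·(-1) - 2| / √(1² + 0² + 0²)
  = |-2 + 0 + 0 - 2| / √(1 + 0 + 0)
  = |-4| / √1
  = 4 / 1
  ≈ 4

4


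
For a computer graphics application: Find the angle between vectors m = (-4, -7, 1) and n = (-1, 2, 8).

m·n = (-4)·(-1) + (-7)·2 + 1·8 = 4 - 14 + 8 = -2
|m| = √((-4)² + (-7)² + 1²) = √66 ≈ 8.124
|n| = √((-1)² + 2² + 8²) = √69 ≈ 8.307
cos θ = (m·n)/(|m||n|) = -2/(8.124·8.307) ≈ -0.02964
θ = arccos(-0.02964) ≈ 91.7°

91.7°


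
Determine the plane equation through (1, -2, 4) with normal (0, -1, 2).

The plane through P with normal n = (a, b, c) satisfies n·(r - P) = 0,
i.e. ax + by + cz = a·x₀ + b·y₀ + c·z₀.
d = 0·1 + (-1)·(-2) + 2·4
  = 0 + 2 + 8
  = 10
Equation: -y + 2z = 10

-y + 2z = 10


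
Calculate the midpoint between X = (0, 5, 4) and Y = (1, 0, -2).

M = ((x₁+x₂)/2, (y₁+y₂)/2, (z₁+z₂)/2)
  = ((0 + 1)/2, (5 + 0)/2, (4 - 2)/2)
  = (1/2, 5/2, 2/2)
  = (0.5, 2.5, 1)

(0.5, 2.5, 1)


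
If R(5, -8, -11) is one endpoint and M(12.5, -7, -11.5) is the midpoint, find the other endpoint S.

S = 2M - R
  = (2·12.5 - 5, 2·(-7) - (-8), 2·(-11.5) - (-11))
  = (25 - 5, -14 + 8, -23 + 11)
  = (20, -6, -12)

(20, -6, -12)


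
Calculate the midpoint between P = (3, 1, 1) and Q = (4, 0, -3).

M = ((x₁+x₂)/2, (y₁+y₂)/2, (z₁+z₂)/2)
  = ((3 + 4)/2, (1 + 0)/2, (1 - 3)/2)
  = (7/2, 1/2, -2/2)
  = (3.5, 0.5, -1)

(3.5, 0.5, -1)


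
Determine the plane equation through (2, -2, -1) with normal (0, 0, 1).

The plane through P with normal n = (a, b, c) satisfies n·(r - P) = 0,
i.e. ax + by + cz = a·x₀ + b·y₀ + c·z₀.
d = 0·2 + 0·(-2) + 1·(-1)
  = 0 + 0 - 1
  = -1
Equation: z = -1

z = -1


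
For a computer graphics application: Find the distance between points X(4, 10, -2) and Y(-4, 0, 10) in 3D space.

d = √[(x₂-x₁)² + (y₂-y₁)² + (z₂-z₁)²]
  = √[(-8)² + (-10)² + 12²]
  = √[64 + 100 + 144]
  = √308
  ≈ 17.55

17.55


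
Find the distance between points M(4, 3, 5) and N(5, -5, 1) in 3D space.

d = √[(x₂-x₁)² + (y₂-y₁)² + (z₂-z₁)²]
  = √[1² + (-8)² + (-4)²]
  = √[1 + 64 + 16]
  = √81
  ≈ 9

9


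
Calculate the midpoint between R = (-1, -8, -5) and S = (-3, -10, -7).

M = ((x₁+x₂)/2, (y₁+y₂)/2, (z₁+z₂)/2)
  = ((-1 - 3)/2, (-8 - 10)/2, (-5 - 7)/2)
  = (-4/2, -18/2, -12/2)
  = (-2, -9, -6)

(-2, -9, -6)


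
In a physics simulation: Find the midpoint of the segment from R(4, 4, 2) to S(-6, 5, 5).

M = ((x₁+x₂)/2, (y₁+y₂)/2, (z₁+z₂)/2)
  = ((4 - 6)/2, (4 + 5)/2, (2 + 5)/2)
  = (-2/2, 9/2, 7/2)
  = (-1, 4.5, 3.5)

(-1, 4.5, 3.5)


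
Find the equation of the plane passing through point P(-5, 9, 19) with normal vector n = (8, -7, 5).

The plane through P with normal n = (a, b, c) satisfies n·(r - P) = 0,
i.e. ax + by + cz = a·x₀ + b·y₀ + c·z₀.
d = 8·(-5) + (-7)·9 + 5·19
  = -40 - 63 + 95
  = -8
Equation: 8x - 7y + 5z = -8

8x - 7y + 5z = -8


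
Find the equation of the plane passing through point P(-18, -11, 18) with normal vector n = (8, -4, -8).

The plane through P with normal n = (a, b, c) satisfies n·(r - P) = 0,
i.e. ax + by + cz = a·x₀ + b·y₀ + c·z₀.
d = 8·(-18) + (-4)·(-11) + (-8)·18
  = -144 + 44 - 144
  = -244
Equation: 8x - 4y - 8z = -244

8x - 4y - 8z = -244


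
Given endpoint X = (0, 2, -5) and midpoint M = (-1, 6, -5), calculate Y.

Y = 2M - X
  = (2·(-1) - 0, 2·6 - 2, 2·(-5) - (-5))
  = (-2 + 0, 12 - 2, -10 + 5)
  = (-2, 10, -5)

(-2, 10, -5)


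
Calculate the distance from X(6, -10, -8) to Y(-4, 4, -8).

d = √[(x₂-x₁)² + (y₂-y₁)² + (z₂-z₁)²]
  = √[(-10)² + 14² + 0²]
  = √[100 + 196 + 0]
  = √296
  ≈ 17.2

17.2


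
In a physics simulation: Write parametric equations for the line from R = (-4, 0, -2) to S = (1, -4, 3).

Direction vector d = S - R = (1 + 4, -4 + 0, 3 + 2) = (5, -4, 5)
Parametric form r = R + t·d:
x = -4 + 5t, y = 0 - 4t, z = -2 + 5t

x = -4 + 5t, y = 0 - 4t, z = -2 + 5t


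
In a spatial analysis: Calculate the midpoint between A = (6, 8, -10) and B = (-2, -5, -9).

M = ((x₁+x₂)/2, (y₁+y₂)/2, (z₁+z₂)/2)
  = ((6 - 2)/2, (8 - 5)/2, (-10 - 9)/2)
  = (4/2, 3/2, -19/2)
  = (2, 1.5, -9.5)

(2, 1.5, -9.5)


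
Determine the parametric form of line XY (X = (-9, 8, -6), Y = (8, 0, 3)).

Direction vector d = Y - X = (8 + 9, 0 - 8, 3 + 6) = (17, -8, 9)
Parametric form r = X + t·d:
x = -9 + 17t, y = 8 - 8t, z = -6 + 9t

x = -9 + 17t, y = 8 - 8t, z = -6 + 9t


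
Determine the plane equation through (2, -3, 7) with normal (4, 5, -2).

The plane through P with normal n = (a, b, c) satisfies n·(r - P) = 0,
i.e. ax + by + cz = a·x₀ + b·y₀ + c·z₀.
d = 4·2 + 5·(-3) + (-2)·7
  = 8 - 15 - 14
  = -21
Equation: 4x + 5y - 2z = -21

4x + 5y - 2z = -21


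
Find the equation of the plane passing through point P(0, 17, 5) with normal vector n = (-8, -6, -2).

The plane through P with normal n = (a, b, c) satisfies n·(r - P) = 0,
i.e. ax + by + cz = a·x₀ + b·y₀ + c·z₀.
d = (-8)·0 + (-6)·17 + (-2)·5
  = 0 - 102 - 10
  = -112
Equation: -8x - 6y - 2z = -112

-8x - 6y - 2z = -112


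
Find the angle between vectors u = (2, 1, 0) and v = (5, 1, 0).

u·v = 2·5 + 1·1 + 0·0 = 10 + 1 + 0 = 11
|u| = √(2² + 1² + 0²) = √5 ≈ 2.236
|v| = √(5² + 1² + 0²) = √26 ≈ 5.099
cos θ = (u·v)/(|u||v|) = 11/(2.236·5.099) ≈ 0.9648
θ = arccos(0.9648) ≈ 15.26°

15.26°


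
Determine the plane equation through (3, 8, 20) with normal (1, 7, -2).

The plane through P with normal n = (a, b, c) satisfies n·(r - P) = 0,
i.e. ax + by + cz = a·x₀ + b·y₀ + c·z₀.
d = 1·3 + 7·8 + (-2)·20
  = 3 + 56 - 40
  = 19
Equation: x + 7y - 2z = 19

x + 7y - 2z = 19


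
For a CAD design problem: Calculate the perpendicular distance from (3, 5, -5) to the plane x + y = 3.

distance = |a·x₀ + b·y₀ + c·z₀ - d| / √(a² + b² + c²)
  = |1·3 + 1·5 + 0·(-5) - 3| / √(1² + 1² + 0²)
  = |3 + 5 + 0 - 3| / √(1 + 1 + 0)
  = |5| / √2
  = 5 / 1.414
  ≈ 3.536

3.536


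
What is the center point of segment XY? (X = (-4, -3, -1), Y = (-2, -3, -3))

M = ((x₁+x₂)/2, (y₁+y₂)/2, (z₁+z₂)/2)
  = ((-4 - 2)/2, (-3 - 3)/2, (-1 - 3)/2)
  = (-6/2, -6/2, -4/2)
  = (-3, -3, -2)

(-3, -3, -2)


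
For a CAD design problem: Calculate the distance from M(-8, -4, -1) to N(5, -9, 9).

d = √[(x₂-x₁)² + (y₂-y₁)² + (z₂-z₁)²]
  = √[13² + (-5)² + 10²]
  = √[169 + 25 + 100]
  = √294
  ≈ 17.15

17.15


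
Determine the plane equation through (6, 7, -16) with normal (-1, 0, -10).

The plane through P with normal n = (a, b, c) satisfies n·(r - P) = 0,
i.e. ax + by + cz = a·x₀ + b·y₀ + c·z₀.
d = (-1)·6 + 0·7 + (-10)·(-16)
  = -6 + 0 + 160
  = 154
Equation: -x - 10z = 154

-x - 10z = 154


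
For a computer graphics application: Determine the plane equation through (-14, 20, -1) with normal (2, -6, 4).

The plane through P with normal n = (a, b, c) satisfies n·(r - P) = 0,
i.e. ax + by + cz = a·x₀ + b·y₀ + c·z₀.
d = 2·(-14) + (-6)·20 + 4·(-1)
  = -28 - 120 - 4
  = -152
Equation: 2x - 6y + 4z = -152

2x - 6y + 4z = -152


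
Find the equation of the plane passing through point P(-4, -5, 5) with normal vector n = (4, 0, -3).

The plane through P with normal n = (a, b, c) satisfies n·(r - P) = 0,
i.e. ax + by + cz = a·x₀ + b·y₀ + c·z₀.
d = 4·(-4) + 0·(-5) + (-3)·5
  = -16 + 0 - 15
  = -31
Equation: 4x - 3z = -31

4x - 3z = -31


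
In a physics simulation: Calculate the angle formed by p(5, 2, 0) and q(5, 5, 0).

p·q = 5·5 + 2·5 + 0·0 = 25 + 10 + 0 = 35
|p| = √(5² + 2² + 0²) = √29 ≈ 5.385
|q| = √(5² + 5² + 0²) = √50 ≈ 7.071
cos θ = (p·q)/(|p||q|) = 35/(5.385·7.071) ≈ 0.9191
θ = arccos(0.9191) ≈ 23.2°

23.2°


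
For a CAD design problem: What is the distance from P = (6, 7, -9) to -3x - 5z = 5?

distance = |a·x₀ + b·y₀ + c·z₀ - d| / √(a² + b² + c²)
  = |(-3)·6 + 0·7 + (-5)·(-9) - 5| / √((-3)² + 0² + (-5)²)
  = |-18 + 0 + 45 - 5| / √(9 + 0 + 25)
  = |22| / √34
  = 22 / 5.831
  ≈ 3.773

3.773


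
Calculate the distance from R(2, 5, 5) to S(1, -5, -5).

d = √[(x₂-x₁)² + (y₂-y₁)² + (z₂-z₁)²]
  = √[(-1)² + (-10)² + (-10)²]
  = √[1 + 100 + 100]
  = √201
  ≈ 14.18

14.18


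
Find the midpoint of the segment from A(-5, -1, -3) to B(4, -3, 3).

M = ((x₁+x₂)/2, (y₁+y₂)/2, (z₁+z₂)/2)
  = ((-5 + 4)/2, (-1 - 3)/2, (-3 + 3)/2)
  = (-1/2, -4/2, 0/2)
  = (-0.5, -2, 0)

(-0.5, -2, 0)


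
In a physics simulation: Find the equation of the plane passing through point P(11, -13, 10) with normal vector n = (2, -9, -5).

The plane through P with normal n = (a, b, c) satisfies n·(r - P) = 0,
i.e. ax + by + cz = a·x₀ + b·y₀ + c·z₀.
d = 2·11 + (-9)·(-13) + (-5)·10
  = 22 + 117 - 50
  = 89
Equation: 2x - 9y - 5z = 89

2x - 9y - 5z = 89


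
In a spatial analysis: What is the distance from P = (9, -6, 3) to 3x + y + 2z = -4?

distance = |a·x₀ + b·y₀ + c·z₀ - d| / √(a² + b² + c²)
  = |3·9 + 1·(-6) + 2·3 - (-4)| / √(3² + 1² + 2²)
  = |27 - 6 + 6 + 4| / √(9 + 1 + 4)
  = |31| / √14
  = 31 / 3.742
  ≈ 8.285

8.285


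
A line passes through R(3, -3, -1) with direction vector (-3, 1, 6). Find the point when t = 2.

P(t) = R + t·d
  = (3 + (-3)·2, -3 + 1·2, -1 + 6·2)
  = (3 - 6, -3 + 2, -1 + 12)
  = (-3, -1, 11)

(-3, -1, 11)


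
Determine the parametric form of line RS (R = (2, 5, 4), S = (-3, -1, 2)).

Direction vector d = S - R = (-3 - 2, -1 - 5, 2 - 4) = (-5, -6, -2)
Parametric form r = R + t·d:
x = 2 - 5t, y = 5 - 6t, z = 4 - 2t

x = 2 - 5t, y = 5 - 6t, z = 4 - 2t


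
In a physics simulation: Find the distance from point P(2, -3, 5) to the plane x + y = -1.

distance = |a·x₀ + b·y₀ + c·z₀ - d| / √(a² + b² + c²)
  = |1·2 + 1·(-3) + 0·5 - (-1)| / √(1² + 1² + 0²)
  = |2 - 3 + 0 + 1| / √(1 + 1 + 0)
  = |0| / √2
  = 0 / 1.414
  ≈ 0

0


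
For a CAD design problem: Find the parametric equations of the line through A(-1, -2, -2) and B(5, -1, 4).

Direction vector d = B - A = (5 + 1, -1 + 2, 4 + 2) = (6, 1, 6)
Parametric form r = A + t·d:
x = -1 + 6t, y = -2 + t, z = -2 + 6t

x = -1 + 6t, y = -2 + t, z = -2 + 6t


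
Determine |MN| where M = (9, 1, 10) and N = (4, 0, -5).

d = √[(x₂-x₁)² + (y₂-y₁)² + (z₂-z₁)²]
  = √[(-5)² + (-1)² + (-15)²]
  = √[25 + 1 + 225]
  = √251
  ≈ 15.84

15.84


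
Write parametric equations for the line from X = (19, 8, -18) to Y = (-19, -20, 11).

Direction vector d = Y - X = (-19 - 19, -20 - 8, 11 + 18) = (-38, -28, 29)
Parametric form r = X + t·d:
x = 19 - 38t, y = 8 - 28t, z = -18 + 29t

x = 19 - 38t, y = 8 - 28t, z = -18 + 29t


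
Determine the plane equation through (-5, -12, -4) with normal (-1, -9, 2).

The plane through P with normal n = (a, b, c) satisfies n·(r - P) = 0,
i.e. ax + by + cz = a·x₀ + b·y₀ + c·z₀.
d = (-1)·(-5) + (-9)·(-12) + 2·(-4)
  = 5 + 108 - 8
  = 105
Equation: -x - 9y + 2z = 105

-x - 9y + 2z = 105


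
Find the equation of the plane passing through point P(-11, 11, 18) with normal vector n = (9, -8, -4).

The plane through P with normal n = (a, b, c) satisfies n·(r - P) = 0,
i.e. ax + by + cz = a·x₀ + b·y₀ + c·z₀.
d = 9·(-11) + (-8)·11 + (-4)·18
  = -99 - 88 - 72
  = -259
Equation: 9x - 8y - 4z = -259

9x - 8y - 4z = -259


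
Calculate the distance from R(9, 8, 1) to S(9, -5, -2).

d = √[(x₂-x₁)² + (y₂-y₁)² + (z₂-z₁)²]
  = √[0² + (-13)² + (-3)²]
  = √[0 + 169 + 9]
  = √178
  ≈ 13.34

13.34


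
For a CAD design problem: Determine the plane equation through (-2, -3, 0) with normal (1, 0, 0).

The plane through P with normal n = (a, b, c) satisfies n·(r - P) = 0,
i.e. ax + by + cz = a·x₀ + b·y₀ + c·z₀.
d = 1·(-2) + 0·(-3) + 0·0
  = -2 + 0 + 0
  = -2
Equation: x = -2

x = -2


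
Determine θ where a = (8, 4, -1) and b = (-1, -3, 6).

a·b = 8·(-1) + 4·(-3) + (-1)·6 = -8 - 12 - 6 = -26
|a| = √(8² + 4² + (-1)²) = √81 ≈ 9
|b| = √((-1)² + (-3)² + 6²) = √46 ≈ 6.782
cos θ = (a·b)/(|a||b|) = -26/(9·6.782) ≈ -0.4259
θ = arccos(-0.4259) ≈ 115.2°

115.2°


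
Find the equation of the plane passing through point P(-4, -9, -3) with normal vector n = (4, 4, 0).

The plane through P with normal n = (a, b, c) satisfies n·(r - P) = 0,
i.e. ax + by + cz = a·x₀ + b·y₀ + c·z₀.
d = 4·(-4) + 4·(-9) + 0·(-3)
  = -16 - 36 + 0
  = -52
Equation: 4x + 4y = -52

4x + 4y = -52


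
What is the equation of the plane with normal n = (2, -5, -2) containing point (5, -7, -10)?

The plane through P with normal n = (a, b, c) satisfies n·(r - P) = 0,
i.e. ax + by + cz = a·x₀ + b·y₀ + c·z₀.
d = 2·5 + (-5)·(-7) + (-2)·(-10)
  = 10 + 35 + 20
  = 65
Equation: 2x - 5y - 2z = 65

2x - 5y - 2z = 65


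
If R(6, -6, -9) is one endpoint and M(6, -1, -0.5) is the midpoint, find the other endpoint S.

S = 2M - R
  = (2·6 - 6, 2·(-1) - (-6), 2·(-0.5) - (-9))
  = (12 - 6, -2 + 6, -1 + 9)
  = (6, 4, 8)

(6, 4, 8)


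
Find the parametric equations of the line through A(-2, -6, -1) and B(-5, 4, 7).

Direction vector d = B - A = (-5 + 2, 4 + 6, 7 + 1) = (-3, 10, 8)
Parametric form r = A + t·d:
x = -2 - 3t, y = -6 + 10t, z = -1 + 8t

x = -2 - 3t, y = -6 + 10t, z = -1 + 8t


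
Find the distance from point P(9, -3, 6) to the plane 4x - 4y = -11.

distance = |a·x₀ + b·y₀ + c·z₀ - d| / √(a² + b² + c²)
  = |4·9 + (-4)·(-3) + 0·6 - (-11)| / √(4² + (-4)² + 0²)
  = |36 + 12 + 0 + 11| / √(16 + 16 + 0)
  = |59| / √32
  = 59 / 5.657
  ≈ 10.43

10.43


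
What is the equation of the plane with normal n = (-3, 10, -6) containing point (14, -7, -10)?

The plane through P with normal n = (a, b, c) satisfies n·(r - P) = 0,
i.e. ax + by + cz = a·x₀ + b·y₀ + c·z₀.
d = (-3)·14 + 10·(-7) + (-6)·(-10)
  = -42 - 70 + 60
  = -52
Equation: -3x + 10y - 6z = -52

-3x + 10y - 6z = -52


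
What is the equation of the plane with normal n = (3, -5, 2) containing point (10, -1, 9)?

The plane through P with normal n = (a, b, c) satisfies n·(r - P) = 0,
i.e. ax + by + cz = a·x₀ + b·y₀ + c·z₀.
d = 3·10 + (-5)·(-1) + 2·9
  = 30 + 5 + 18
  = 53
Equation: 3x - 5y + 2z = 53

3x - 5y + 2z = 53


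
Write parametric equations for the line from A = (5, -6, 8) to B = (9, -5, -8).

Direction vector d = B - A = (9 - 5, -5 + 6, -8 - 8) = (4, 1, -16)
Parametric form r = A + t·d:
x = 5 + 4t, y = -6 + t, z = 8 - 16t

x = 5 + 4t, y = -6 + t, z = 8 - 16t


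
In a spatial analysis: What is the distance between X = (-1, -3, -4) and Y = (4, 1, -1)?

d = √[(x₂-x₁)² + (y₂-y₁)² + (z₂-z₁)²]
  = √[5² + 4² + 3²]
  = √[25 + 16 + 9]
  = √50
  ≈ 7.071

7.071


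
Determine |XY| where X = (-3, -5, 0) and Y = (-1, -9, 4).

d = √[(x₂-x₁)² + (y₂-y₁)² + (z₂-z₁)²]
  = √[2² + (-4)² + 4²]
  = √[4 + 16 + 16]
  = √36
  ≈ 6

6


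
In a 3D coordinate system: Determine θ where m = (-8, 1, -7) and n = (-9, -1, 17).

m·n = (-8)·(-9) + 1·(-1) + (-7)·17 = 72 - 1 - 119 = -48
|m| = √((-8)² + 1² + (-7)²) = √114 ≈ 10.68
|n| = √((-9)² + (-1)² + 17²) = √371 ≈ 19.26
cos θ = (m·n)/(|m||n|) = -48/(10.68·19.26) ≈ -0.2334
θ = arccos(-0.2334) ≈ 103.5°

103.5°


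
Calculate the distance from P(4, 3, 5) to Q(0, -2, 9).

d = √[(x₂-x₁)² + (y₂-y₁)² + (z₂-z₁)²]
  = √[(-4)² + (-5)² + 4²]
  = √[16 + 25 + 16]
  = √57
  ≈ 7.55

7.55


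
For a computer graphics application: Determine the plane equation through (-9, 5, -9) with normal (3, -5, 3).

The plane through P with normal n = (a, b, c) satisfies n·(r - P) = 0,
i.e. ax + by + cz = a·x₀ + b·y₀ + c·z₀.
d = 3·(-9) + (-5)·5 + 3·(-9)
  = -27 - 25 - 27
  = -79
Equation: 3x - 5y + 3z = -79

3x - 5y + 3z = -79


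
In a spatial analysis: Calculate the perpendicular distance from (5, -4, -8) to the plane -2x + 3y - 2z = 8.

distance = |a·x₀ + b·y₀ + c·z₀ - d| / √(a² + b² + c²)
  = |(-2)·5 + 3·(-4) + (-2)·(-8) - 8| / √((-2)² + 3² + (-2)²)
  = |-10 - 12 + 16 - 8| / √(4 + 9 + 4)
  = |-14| / √17
  = 14 / 4.123
  ≈ 3.395

3.395


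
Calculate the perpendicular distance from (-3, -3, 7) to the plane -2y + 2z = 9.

distance = |a·x₀ + b·y₀ + c·z₀ - d| / √(a² + b² + c²)
  = |0·(-3) + (-2)·(-3) + 2·7 - 9| / √(0² + (-2)² + 2²)
  = |0 + 6 + 14 - 9| / √(0 + 4 + 4)
  = |11| / √8
  = 11 / 2.828
  ≈ 3.889

3.889


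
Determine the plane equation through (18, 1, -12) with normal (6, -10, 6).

The plane through P with normal n = (a, b, c) satisfies n·(r - P) = 0,
i.e. ax + by + cz = a·x₀ + b·y₀ + c·z₀.
d = 6·18 + (-10)·1 + 6·(-12)
  = 108 - 10 - 72
  = 26
Equation: 6x - 10y + 6z = 26

6x - 10y + 6z = 26


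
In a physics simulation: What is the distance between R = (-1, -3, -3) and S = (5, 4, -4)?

d = √[(x₂-x₁)² + (y₂-y₁)² + (z₂-z₁)²]
  = √[6² + 7² + (-1)²]
  = √[36 + 49 + 1]
  = √86
  ≈ 9.274

9.274


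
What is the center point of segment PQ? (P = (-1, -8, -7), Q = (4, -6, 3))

M = ((x₁+x₂)/2, (y₁+y₂)/2, (z₁+z₂)/2)
  = ((-1 + 4)/2, (-8 - 6)/2, (-7 + 3)/2)
  = (3/2, -14/2, -4/2)
  = (1.5, -7, -2)

(1.5, -7, -2)


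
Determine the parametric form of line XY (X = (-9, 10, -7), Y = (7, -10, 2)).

Direction vector d = Y - X = (7 + 9, -10 - 10, 2 + 7) = (16, -20, 9)
Parametric form r = X + t·d:
x = -9 + 16t, y = 10 - 20t, z = -7 + 9t

x = -9 + 16t, y = 10 - 20t, z = -7 + 9t


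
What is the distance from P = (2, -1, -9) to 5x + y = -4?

distance = |a·x₀ + b·y₀ + c·z₀ - d| / √(a² + b² + c²)
  = |5·2 + 1·(-1) + 0·(-9) - (-4)| / √(5² + 1² + 0²)
  = |10 - 1 + 0 + 4| / √(25 + 1 + 0)
  = |13| / √26
  = 13 / 5.099
  ≈ 2.55

2.55


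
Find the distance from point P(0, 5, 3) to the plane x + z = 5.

distance = |a·x₀ + b·y₀ + c·z₀ - d| / √(a² + b² + c²)
  = |1·0 + 0·5 + 1·3 - 5| / √(1² + 0² + 1²)
  = |0 + 0 + 3 - 5| / √(1 + 0 + 1)
  = |-2| / √2
  = 2 / 1.414
  ≈ 1.414

1.414


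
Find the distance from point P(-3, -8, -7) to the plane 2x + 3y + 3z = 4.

distance = |a·x₀ + b·y₀ + c·z₀ - d| / √(a² + b² + c²)
  = |2·(-3) + 3·(-8) + 3·(-7) - 4| / √(2² + 3² + 3²)
  = |-6 - 24 - 21 - 4| / √(4 + 9 + 9)
  = |-55| / √22
  = 55 / 4.69
  ≈ 11.73

11.73


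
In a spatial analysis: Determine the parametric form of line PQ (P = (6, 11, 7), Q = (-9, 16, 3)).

Direction vector d = Q - P = (-9 - 6, 16 - 11, 3 - 7) = (-15, 5, -4)
Parametric form r = P + t·d:
x = 6 - 15t, y = 11 + 5t, z = 7 - 4t

x = 6 - 15t, y = 11 + 5t, z = 7 - 4t


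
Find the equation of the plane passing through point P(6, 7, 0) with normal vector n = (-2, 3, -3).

The plane through P with normal n = (a, b, c) satisfies n·(r - P) = 0,
i.e. ax + by + cz = a·x₀ + b·y₀ + c·z₀.
d = (-2)·6 + 3·7 + (-3)·0
  = -12 + 21 + 0
  = 9
Equation: -2x + 3y - 3z = 9

-2x + 3y - 3z = 9


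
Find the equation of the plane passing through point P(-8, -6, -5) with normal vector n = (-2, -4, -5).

The plane through P with normal n = (a, b, c) satisfies n·(r - P) = 0,
i.e. ax + by + cz = a·x₀ + b·y₀ + c·z₀.
d = (-2)·(-8) + (-4)·(-6) + (-5)·(-5)
  = 16 + 24 + 25
  = 65
Equation: -2x - 4y - 5z = 65

-2x - 4y - 5z = 65


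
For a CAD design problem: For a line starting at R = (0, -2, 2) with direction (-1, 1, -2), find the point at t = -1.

P(t) = R + t·d
  = (0 + (-1)·(-1), -2 + 1·(-1), 2 + (-2)·(-1))
  = (0 + 1, -2 - 1, 2 + 2)
  = (1, -3, 4)

(1, -3, 4)


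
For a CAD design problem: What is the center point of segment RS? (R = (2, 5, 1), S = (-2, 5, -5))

M = ((x₁+x₂)/2, (y₁+y₂)/2, (z₁+z₂)/2)
  = ((2 - 2)/2, (5 + 5)/2, (1 - 5)/2)
  = (0/2, 10/2, -4/2)
  = (0, 5, -2)

(0, 5, -2)


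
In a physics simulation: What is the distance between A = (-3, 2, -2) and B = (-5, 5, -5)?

d = √[(x₂-x₁)² + (y₂-y₁)² + (z₂-z₁)²]
  = √[(-2)² + 3² + (-3)²]
  = √[4 + 9 + 9]
  = √22
  ≈ 4.69

4.69


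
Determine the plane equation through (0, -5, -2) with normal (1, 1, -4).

The plane through P with normal n = (a, b, c) satisfies n·(r - P) = 0,
i.e. ax + by + cz = a·x₀ + b·y₀ + c·z₀.
d = 1·0 + 1·(-5) + (-4)·(-2)
  = 0 - 5 + 8
  = 3
Equation: x + y - 4z = 3

x + y - 4z = 3


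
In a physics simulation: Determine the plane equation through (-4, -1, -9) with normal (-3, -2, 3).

The plane through P with normal n = (a, b, c) satisfies n·(r - P) = 0,
i.e. ax + by + cz = a·x₀ + b·y₀ + c·z₀.
d = (-3)·(-4) + (-2)·(-1) + 3·(-9)
  = 12 + 2 - 27
  = -13
Equation: -3x - 2y + 3z = -13

-3x - 2y + 3z = -13


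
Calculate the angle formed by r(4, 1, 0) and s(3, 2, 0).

r·s = 4·3 + 1·2 + 0·0 = 12 + 2 + 0 = 14
|r| = √(4² + 1² + 0²) = √17 ≈ 4.123
|s| = √(3² + 2² + 0²) = √13 ≈ 3.606
cos θ = (r·s)/(|r||s|) = 14/(4.123·3.606) ≈ 0.9417
θ = arccos(0.9417) ≈ 19.65°

19.65°


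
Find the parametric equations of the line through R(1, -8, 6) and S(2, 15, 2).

Direction vector d = S - R = (2 - 1, 15 + 8, 2 - 6) = (1, 23, -4)
Parametric form r = R + t·d:
x = 1 + t, y = -8 + 23t, z = 6 - 4t

x = 1 + t, y = -8 + 23t, z = 6 - 4t


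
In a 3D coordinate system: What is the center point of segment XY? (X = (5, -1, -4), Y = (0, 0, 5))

M = ((x₁+x₂)/2, (y₁+y₂)/2, (z₁+z₂)/2)
  = ((5 + 0)/2, (-1 + 0)/2, (-4 + 5)/2)
  = (5/2, -1/2, 1/2)
  = (2.5, -0.5, 0.5)

(2.5, -0.5, 0.5)


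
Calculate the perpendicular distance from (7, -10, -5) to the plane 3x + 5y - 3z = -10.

distance = |a·x₀ + b·y₀ + c·z₀ - d| / √(a² + b² + c²)
  = |3·7 + 5·(-10) + (-3)·(-5) - (-10)| / √(3² + 5² + (-3)²)
  = |21 - 50 + 15 + 10| / √(9 + 25 + 9)
  = |-4| / √43
  = 4 / 6.557
  ≈ 0.61

0.61


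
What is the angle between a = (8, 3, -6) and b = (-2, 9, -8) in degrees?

a·b = 8·(-2) + 3·9 + (-6)·(-8) = -16 + 27 + 48 = 59
|a| = √(8² + 3² + (-6)²) = √109 ≈ 10.44
|b| = √((-2)² + 9² + (-8)²) = √149 ≈ 12.21
cos θ = (a·b)/(|a||b|) = 59/(10.44·12.21) ≈ 0.463
θ = arccos(0.463) ≈ 62.42°

62.42°


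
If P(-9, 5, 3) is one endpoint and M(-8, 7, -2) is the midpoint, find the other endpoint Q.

Q = 2M - P
  = (2·(-8) - (-9), 2·7 - 5, 2·(-2) - 3)
  = (-16 + 9, 14 - 5, -4 - 3)
  = (-7, 9, -7)

(-7, 9, -7)


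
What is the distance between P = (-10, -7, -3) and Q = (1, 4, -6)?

d = √[(x₂-x₁)² + (y₂-y₁)² + (z₂-z₁)²]
  = √[11² + 11² + (-3)²]
  = √[121 + 121 + 9]
  = √251
  ≈ 15.84

15.84


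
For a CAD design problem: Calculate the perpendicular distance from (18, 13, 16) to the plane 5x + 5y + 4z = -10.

distance = |a·x₀ + b·y₀ + c·z₀ - d| / √(a² + b² + c²)
  = |5·18 + 5·13 + 4·16 - (-10)| / √(5² + 5² + 4²)
  = |90 + 65 + 64 + 10| / √(25 + 25 + 16)
  = |229| / √66
  = 229 / 8.124
  ≈ 28.19

28.19


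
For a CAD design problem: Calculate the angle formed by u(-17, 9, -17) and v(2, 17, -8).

u·v = (-17)·2 + 9·17 + (-17)·(-8) = -34 + 153 + 136 = 255
|u| = √((-17)² + 9² + (-17)²) = √659 ≈ 25.67
|v| = √(2² + 17² + (-8)²) = √357 ≈ 18.89
cos θ = (u·v)/(|u||v|) = 255/(25.67·18.89) ≈ 0.5257
θ = arccos(0.5257) ≈ 58.28°

58.28°


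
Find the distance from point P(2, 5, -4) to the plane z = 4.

distance = |a·x₀ + b·y₀ + c·z₀ - d| / √(a² + b² + c²)
  = |0·2 + 0·5 + 1·(-4) - 4| / √(0² + 0² + 1²)
  = |0 + 0 - 4 - 4| / √(0 + 0 + 1)
  = |-8| / √1
  = 8 / 1
  ≈ 8

8


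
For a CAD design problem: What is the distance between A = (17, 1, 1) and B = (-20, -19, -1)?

d = √[(x₂-x₁)² + (y₂-y₁)² + (z₂-z₁)²]
  = √[(-37)² + (-20)² + (-2)²]
  = √[1369 + 400 + 4]
  = √1773
  ≈ 42.11

42.11


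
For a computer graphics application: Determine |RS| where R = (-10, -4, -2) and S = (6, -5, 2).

d = √[(x₂-x₁)² + (y₂-y₁)² + (z₂-z₁)²]
  = √[16² + (-1)² + 4²]
  = √[256 + 1 + 16]
  = √273
  ≈ 16.52

16.52


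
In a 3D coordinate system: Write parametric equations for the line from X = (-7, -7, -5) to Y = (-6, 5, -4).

Direction vector d = Y - X = (-6 + 7, 5 + 7, -4 + 5) = (1, 12, 1)
Parametric form r = X + t·d:
x = -7 + t, y = -7 + 12t, z = -5 + t

x = -7 + t, y = -7 + 12t, z = -5 + t


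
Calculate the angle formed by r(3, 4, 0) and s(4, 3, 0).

r·s = 3·4 + 4·3 + 0·0 = 12 + 12 + 0 = 24
|r| = √(3² + 4² + 0²) = √25 ≈ 5
|s| = √(4² + 3² + 0²) = √25 ≈ 5
cos θ = (r·s)/(|r||s|) = 24/(5·5) ≈ 0.96
θ = arccos(0.96) ≈ 16.26°

16.26°


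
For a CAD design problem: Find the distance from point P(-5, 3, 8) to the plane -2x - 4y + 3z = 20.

distance = |a·x₀ + b·y₀ + c·z₀ - d| / √(a² + b² + c²)
  = |(-2)·(-5) + (-4)·3 + 3·8 - 20| / √((-2)² + (-4)² + 3²)
  = |10 - 12 + 24 - 20| / √(4 + 16 + 9)
  = |2| / √29
  = 2 / 5.385
  ≈ 0.3714

0.3714


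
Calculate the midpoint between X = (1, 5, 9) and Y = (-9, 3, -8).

M = ((x₁+x₂)/2, (y₁+y₂)/2, (z₁+z₂)/2)
  = ((1 - 9)/2, (5 + 3)/2, (9 - 8)/2)
  = (-8/2, 8/2, 1/2)
  = (-4, 4, 0.5)

(-4, 4, 0.5)


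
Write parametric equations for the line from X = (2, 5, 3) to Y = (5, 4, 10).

Direction vector d = Y - X = (5 - 2, 4 - 5, 10 - 3) = (3, -1, 7)
Parametric form r = X + t·d:
x = 2 + 3t, y = 5 - t, z = 3 + 7t

x = 2 + 3t, y = 5 - t, z = 3 + 7t


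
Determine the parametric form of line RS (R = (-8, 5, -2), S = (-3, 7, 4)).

Direction vector d = S - R = (-3 + 8, 7 - 5, 4 + 2) = (5, 2, 6)
Parametric form r = R + t·d:
x = -8 + 5t, y = 5 + 2t, z = -2 + 6t

x = -8 + 5t, y = 5 + 2t, z = -2 + 6t


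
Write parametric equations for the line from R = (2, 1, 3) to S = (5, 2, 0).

Direction vector d = S - R = (5 - 2, 2 - 1, 0 - 3) = (3, 1, -3)
Parametric form r = R + t·d:
x = 2 + 3t, y = 1 + t, z = 3 - 3t

x = 2 + 3t, y = 1 + t, z = 3 - 3t


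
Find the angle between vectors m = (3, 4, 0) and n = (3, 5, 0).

m·n = 3·3 + 4·5 + 0·0 = 9 + 20 + 0 = 29
|m| = √(3² + 4² + 0²) = √25 ≈ 5
|n| = √(3² + 5² + 0²) = √34 ≈ 5.831
cos θ = (m·n)/(|m||n|) = 29/(5·5.831) ≈ 0.9947
θ = arccos(0.9947) ≈ 5.906°

5.906°


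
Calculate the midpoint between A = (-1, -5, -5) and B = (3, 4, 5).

M = ((x₁+x₂)/2, (y₁+y₂)/2, (z₁+z₂)/2)
  = ((-1 + 3)/2, (-5 + 4)/2, (-5 + 5)/2)
  = (2/2, -1/2, 0/2)
  = (1, -0.5, 0)

(1, -0.5, 0)


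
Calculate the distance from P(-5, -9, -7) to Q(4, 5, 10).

d = √[(x₂-x₁)² + (y₂-y₁)² + (z₂-z₁)²]
  = √[9² + 14² + 17²]
  = √[81 + 196 + 289]
  = √566
  ≈ 23.79

23.79


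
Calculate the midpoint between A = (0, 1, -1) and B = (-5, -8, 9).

M = ((x₁+x₂)/2, (y₁+y₂)/2, (z₁+z₂)/2)
  = ((0 - 5)/2, (1 - 8)/2, (-1 + 9)/2)
  = (-5/2, -7/2, 8/2)
  = (-2.5, -3.5, 4)

(-2.5, -3.5, 4)


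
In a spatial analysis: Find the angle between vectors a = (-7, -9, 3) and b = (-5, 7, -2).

a·b = (-7)·(-5) + (-9)·7 + 3·(-2) = 35 - 63 - 6 = -34
|a| = √((-7)² + (-9)² + 3²) = √139 ≈ 11.79
|b| = √((-5)² + 7² + (-2)²) = √78 ≈ 8.832
cos θ = (a·b)/(|a||b|) = -34/(11.79·8.832) ≈ -0.3265
θ = arccos(-0.3265) ≈ 109.1°

109.1°


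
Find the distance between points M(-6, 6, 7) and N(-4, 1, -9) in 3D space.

d = √[(x₂-x₁)² + (y₂-y₁)² + (z₂-z₁)²]
  = √[2² + (-5)² + (-16)²]
  = √[4 + 25 + 256]
  = √285
  ≈ 16.88

16.88


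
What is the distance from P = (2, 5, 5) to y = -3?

distance = |a·x₀ + b·y₀ + c·z₀ - d| / √(a² + b² + c²)
  = |0·2 + 1·5 + 0·5 - (-3)| / √(0² + 1² + 0²)
  = |0 + 5 + 0 + 3| / √(0 + 1 + 0)
  = |8| / √1
  = 8 / 1
  ≈ 8

8


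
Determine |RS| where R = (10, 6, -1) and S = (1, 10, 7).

d = √[(x₂-x₁)² + (y₂-y₁)² + (z₂-z₁)²]
  = √[(-9)² + 4² + 8²]
  = √[81 + 16 + 64]
  = √161
  ≈ 12.69

12.69


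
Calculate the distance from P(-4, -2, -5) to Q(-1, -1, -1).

d = √[(x₂-x₁)² + (y₂-y₁)² + (z₂-z₁)²]
  = √[3² + 1² + 4²]
  = √[9 + 1 + 16]
  = √26
  ≈ 5.099

5.099


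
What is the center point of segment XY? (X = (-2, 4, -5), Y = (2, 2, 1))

M = ((x₁+x₂)/2, (y₁+y₂)/2, (z₁+z₂)/2)
  = ((-2 + 2)/2, (4 + 2)/2, (-5 + 1)/2)
  = (0/2, 6/2, -4/2)
  = (0, 3, -2)

(0, 3, -2)


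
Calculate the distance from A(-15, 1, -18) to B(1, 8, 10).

d = √[(x₂-x₁)² + (y₂-y₁)² + (z₂-z₁)²]
  = √[16² + 7² + 28²]
  = √[256 + 49 + 784]
  = √1089
  ≈ 33

33


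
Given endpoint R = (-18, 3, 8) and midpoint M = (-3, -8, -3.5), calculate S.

S = 2M - R
  = (2·(-3) - (-18), 2·(-8) - 3, 2·(-3.5) - 8)
  = (-6 + 18, -16 - 3, -7 - 8)
  = (12, -19, -15)

(12, -19, -15)


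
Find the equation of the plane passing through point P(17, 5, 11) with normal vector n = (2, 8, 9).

The plane through P with normal n = (a, b, c) satisfies n·(r - P) = 0,
i.e. ax + by + cz = a·x₀ + b·y₀ + c·z₀.
d = 2·17 + 8·5 + 9·11
  = 34 + 40 + 99
  = 173
Equation: 2x + 8y + 9z = 173

2x + 8y + 9z = 173


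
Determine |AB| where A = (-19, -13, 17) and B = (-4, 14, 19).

d = √[(x₂-x₁)² + (y₂-y₁)² + (z₂-z₁)²]
  = √[15² + 27² + 2²]
  = √[225 + 729 + 4]
  = √958
  ≈ 30.95

30.95


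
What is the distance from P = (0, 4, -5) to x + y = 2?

distance = |a·x₀ + b·y₀ + c·z₀ - d| / √(a² + b² + c²)
  = |1·0 + 1·4 + 0·(-5) - 2| / √(1² + 1² + 0²)
  = |0 + 4 + 0 - 2| / √(1 + 1 + 0)
  = |2| / √2
  = 2 / 1.414
  ≈ 1.414

1.414


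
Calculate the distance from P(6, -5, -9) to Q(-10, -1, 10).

d = √[(x₂-x₁)² + (y₂-y₁)² + (z₂-z₁)²]
  = √[(-16)² + 4² + 19²]
  = √[256 + 16 + 361]
  = √633
  ≈ 25.16

25.16


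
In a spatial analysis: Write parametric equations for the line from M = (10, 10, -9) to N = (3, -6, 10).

Direction vector d = N - M = (3 - 10, -6 - 10, 10 + 9) = (-7, -16, 19)
Parametric form r = M + t·d:
x = 10 - 7t, y = 10 - 16t, z = -9 + 19t

x = 10 - 7t, y = 10 - 16t, z = -9 + 19t


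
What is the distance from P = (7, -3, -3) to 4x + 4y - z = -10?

distance = |a·x₀ + b·y₀ + c·z₀ - d| / √(a² + b² + c²)
  = |4·7 + 4·(-3) + (-1)·(-3) - (-10)| / √(4² + 4² + (-1)²)
  = |28 - 12 + 3 + 10| / √(16 + 16 + 1)
  = |29| / √33
  = 29 / 5.745
  ≈ 5.048

5.048


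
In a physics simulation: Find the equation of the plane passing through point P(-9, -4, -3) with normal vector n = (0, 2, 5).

The plane through P with normal n = (a, b, c) satisfies n·(r - P) = 0,
i.e. ax + by + cz = a·x₀ + b·y₀ + c·z₀.
d = 0·(-9) + 2·(-4) + 5·(-3)
  = 0 - 8 - 15
  = -23
Equation: 2y + 5z = -23

2y + 5z = -23


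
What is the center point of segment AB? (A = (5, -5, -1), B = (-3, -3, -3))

M = ((x₁+x₂)/2, (y₁+y₂)/2, (z₁+z₂)/2)
  = ((5 - 3)/2, (-5 - 3)/2, (-1 - 3)/2)
  = (2/2, -8/2, -4/2)
  = (1, -4, -2)

(1, -4, -2)


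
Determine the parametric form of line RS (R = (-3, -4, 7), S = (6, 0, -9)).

Direction vector d = S - R = (6 + 3, 0 + 4, -9 - 7) = (9, 4, -16)
Parametric form r = R + t·d:
x = -3 + 9t, y = -4 + 4t, z = 7 - 16t

x = -3 + 9t, y = -4 + 4t, z = 7 - 16t


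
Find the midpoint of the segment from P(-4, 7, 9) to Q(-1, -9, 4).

M = ((x₁+x₂)/2, (y₁+y₂)/2, (z₁+z₂)/2)
  = ((-4 - 1)/2, (7 - 9)/2, (9 + 4)/2)
  = (-5/2, -2/2, 13/2)
  = (-2.5, -1, 6.5)

(-2.5, -1, 6.5)


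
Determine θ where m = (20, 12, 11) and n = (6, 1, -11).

m·n = 20·6 + 12·1 + 11·(-11) = 120 + 12 - 121 = 11
|m| = √(20² + 12² + 11²) = √665 ≈ 25.79
|n| = √(6² + 1² + (-11)²) = √158 ≈ 12.57
cos θ = (m·n)/(|m||n|) = 11/(25.79·12.57) ≈ 0.03394
θ = arccos(0.03394) ≈ 88.06°

88.06°


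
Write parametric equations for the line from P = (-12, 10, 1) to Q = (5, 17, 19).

Direction vector d = Q - P = (5 + 12, 17 - 10, 19 - 1) = (17, 7, 18)
Parametric form r = P + t·d:
x = -12 + 17t, y = 10 + 7t, z = 1 + 18t

x = -12 + 17t, y = 10 + 7t, z = 1 + 18t


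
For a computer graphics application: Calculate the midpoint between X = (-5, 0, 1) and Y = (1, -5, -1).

M = ((x₁+x₂)/2, (y₁+y₂)/2, (z₁+z₂)/2)
  = ((-5 + 1)/2, (0 - 5)/2, (1 - 1)/2)
  = (-4/2, -5/2, 0/2)
  = (-2, -2.5, 0)

(-2, -2.5, 0)


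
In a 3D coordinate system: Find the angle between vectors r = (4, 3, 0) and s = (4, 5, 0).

r·s = 4·4 + 3·5 + 0·0 = 16 + 15 + 0 = 31
|r| = √(4² + 3² + 0²) = √25 ≈ 5
|s| = √(4² + 5² + 0²) = √41 ≈ 6.403
cos θ = (r·s)/(|r||s|) = 31/(5·6.403) ≈ 0.9683
θ = arccos(0.9683) ≈ 14.47°

14.47°


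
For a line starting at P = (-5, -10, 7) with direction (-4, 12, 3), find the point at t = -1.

P(t) = P + t·d
  = (-5 + (-4)·(-1), -10 + 12·(-1), 7 + 3·(-1))
  = (-5 + 4, -10 - 12, 7 - 3)
  = (-1, -22, 4)

(-1, -22, 4)


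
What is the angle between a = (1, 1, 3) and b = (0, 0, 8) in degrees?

a·b = 1·0 + 1·0 + 3·8 = 0 + 0 + 24 = 24
|a| = √(1² + 1² + 3²) = √11 ≈ 3.317
|b| = √(0² + 0² + 8²) = √64 ≈ 8
cos θ = (a·b)/(|a||b|) = 24/(3.317·8) ≈ 0.9045
θ = arccos(0.9045) ≈ 25.24°

25.24°


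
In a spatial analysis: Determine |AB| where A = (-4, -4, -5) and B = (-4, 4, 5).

d = √[(x₂-x₁)² + (y₂-y₁)² + (z₂-z₁)²]
  = √[0² + 8² + 10²]
  = √[0 + 64 + 100]
  = √164
  ≈ 12.81

12.81


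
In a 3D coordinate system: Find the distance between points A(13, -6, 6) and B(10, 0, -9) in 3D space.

d = √[(x₂-x₁)² + (y₂-y₁)² + (z₂-z₁)²]
  = √[(-3)² + 6² + (-15)²]
  = √[9 + 36 + 225]
  = √270
  ≈ 16.43

16.43


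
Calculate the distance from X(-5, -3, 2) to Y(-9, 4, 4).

d = √[(x₂-x₁)² + (y₂-y₁)² + (z₂-z₁)²]
  = √[(-4)² + 7² + 2²]
  = √[16 + 49 + 4]
  = √69
  ≈ 8.307

8.307


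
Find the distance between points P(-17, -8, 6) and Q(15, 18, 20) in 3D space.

d = √[(x₂-x₁)² + (y₂-y₁)² + (z₂-z₁)²]
  = √[32² + 26² + 14²]
  = √[1024 + 676 + 196]
  = √1896
  ≈ 43.54

43.54


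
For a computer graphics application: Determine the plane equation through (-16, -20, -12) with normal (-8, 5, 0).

The plane through P with normal n = (a, b, c) satisfies n·(r - P) = 0,
i.e. ax + by + cz = a·x₀ + b·y₀ + c·z₀.
d = (-8)·(-16) + 5·(-20) + 0·(-12)
  = 128 - 100 + 0
  = 28
Equation: -8x + 5y = 28

-8x + 5y = 28


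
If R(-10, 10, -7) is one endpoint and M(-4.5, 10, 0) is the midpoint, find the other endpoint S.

S = 2M - R
  = (2·(-4.5) - (-10), 2·10 - 10, 2·0 - (-7))
  = (-9 + 10, 20 - 10, 0 + 7)
  = (1, 10, 7)

(1, 10, 7)


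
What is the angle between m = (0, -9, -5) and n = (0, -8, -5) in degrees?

m·n = 0·0 + (-9)·(-8) + (-5)·(-5) = 0 + 72 + 25 = 97
|m| = √(0² + (-9)² + (-5)²) = √106 ≈ 10.3
|n| = √(0² + (-8)² + (-5)²) = √89 ≈ 9.434
cos θ = (m·n)/(|m||n|) = 97/(10.3·9.434) ≈ 0.9987
θ = arccos(0.9987) ≈ 2.951°

2.951°


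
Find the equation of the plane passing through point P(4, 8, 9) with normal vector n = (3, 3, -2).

The plane through P with normal n = (a, b, c) satisfies n·(r - P) = 0,
i.e. ax + by + cz = a·x₀ + b·y₀ + c·z₀.
d = 3·4 + 3·8 + (-2)·9
  = 12 + 24 - 18
  = 18
Equation: 3x + 3y - 2z = 18

3x + 3y - 2z = 18


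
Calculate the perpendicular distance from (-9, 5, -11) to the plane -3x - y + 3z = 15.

distance = |a·x₀ + b·y₀ + c·z₀ - d| / √(a² + b² + c²)
  = |(-3)·(-9) + (-1)·5 + 3·(-11) - 15| / √((-3)² + (-1)² + 3²)
  = |27 - 5 - 33 - 15| / √(9 + 1 + 9)
  = |-26| / √19
  = 26 / 4.359
  ≈ 5.965

5.965


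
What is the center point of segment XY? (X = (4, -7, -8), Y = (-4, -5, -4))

M = ((x₁+x₂)/2, (y₁+y₂)/2, (z₁+z₂)/2)
  = ((4 - 4)/2, (-7 - 5)/2, (-8 - 4)/2)
  = (0/2, -12/2, -12/2)
  = (0, -6, -6)

(0, -6, -6)


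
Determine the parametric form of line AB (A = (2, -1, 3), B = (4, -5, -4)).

Direction vector d = B - A = (4 - 2, -5 + 1, -4 - 3) = (2, -4, -7)
Parametric form r = A + t·d:
x = 2 + 2t, y = -1 - 4t, z = 3 - 7t

x = 2 + 2t, y = -1 - 4t, z = 3 - 7t


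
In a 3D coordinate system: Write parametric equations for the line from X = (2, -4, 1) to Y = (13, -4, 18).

Direction vector d = Y - X = (13 - 2, -4 + 4, 18 - 1) = (11, 0, 17)
Parametric form r = X + t·d:
x = 2 + 11t, y = -4, z = 1 + 17t

x = 2 + 11t, y = -4, z = 1 + 17t


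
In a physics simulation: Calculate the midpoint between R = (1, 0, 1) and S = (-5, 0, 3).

M = ((x₁+x₂)/2, (y₁+y₂)/2, (z₁+z₂)/2)
  = ((1 - 5)/2, (0 + 0)/2, (1 + 3)/2)
  = (-4/2, 0/2, 4/2)
  = (-2, 0, 2)

(-2, 0, 2)


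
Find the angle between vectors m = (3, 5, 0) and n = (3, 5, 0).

m·n = 3·3 + 5·5 + 0·0 = 9 + 25 + 0 = 34
|m| = √(3² + 5² + 0²) = √34 ≈ 5.831
|n| = √(3² + 5² + 0²) = √34 ≈ 5.831
cos θ = (m·n)/(|m||n|) = 34/(5.831·5.831) ≈ 1
θ = arccos(1) ≈ 0°

0°
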